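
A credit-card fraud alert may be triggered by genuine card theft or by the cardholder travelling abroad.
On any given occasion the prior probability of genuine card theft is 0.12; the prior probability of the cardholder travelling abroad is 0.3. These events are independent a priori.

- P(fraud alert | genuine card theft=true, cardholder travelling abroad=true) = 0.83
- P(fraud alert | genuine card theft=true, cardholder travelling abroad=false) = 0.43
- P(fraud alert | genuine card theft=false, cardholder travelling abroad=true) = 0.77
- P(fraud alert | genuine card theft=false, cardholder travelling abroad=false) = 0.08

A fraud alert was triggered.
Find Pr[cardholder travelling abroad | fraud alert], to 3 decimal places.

Pr[cardholder travelling abroad | fraud alert] ≈ 0.732

Sum P(fraud alert|·) weighted by the priors over the 4 (genuine card theft, cardholder travelling abroad) configurations:
  P(fraud alert) = 0.08·0.88·0.7 + 0.77·0.88·0.3 + 0.43·0.12·0.7 + 0.83·0.12·0.3
        = 0.049280 + 0.203280 + 0.036120 + 0.029880 = 0.318560
Keeping only the cardholder travelling abroad-present terms gives 0.233160, so
  P(cardholder travelling abroad | fraud alert) = 0.233160 / 0.318560 ≈ 0.732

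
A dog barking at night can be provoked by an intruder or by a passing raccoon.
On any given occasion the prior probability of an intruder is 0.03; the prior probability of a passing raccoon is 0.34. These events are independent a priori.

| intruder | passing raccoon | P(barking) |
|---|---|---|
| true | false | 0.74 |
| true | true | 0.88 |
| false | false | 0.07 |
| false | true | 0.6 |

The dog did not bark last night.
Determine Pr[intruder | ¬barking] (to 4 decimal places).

Pr[intruder | ¬barking] ≈ 0.0087

Weight on intruder=true, given the evidence: 0.005148 + 0.001224 = 0.006372
The normalizing constant is 0.93×0.97×0.66 + 0.4×0.97×0.34 + 0.26×0.03×0.66 + 0.12×0.03×0.34 = 0.733678
Posterior = 0.006372 / 0.733678 ≈ 0.0087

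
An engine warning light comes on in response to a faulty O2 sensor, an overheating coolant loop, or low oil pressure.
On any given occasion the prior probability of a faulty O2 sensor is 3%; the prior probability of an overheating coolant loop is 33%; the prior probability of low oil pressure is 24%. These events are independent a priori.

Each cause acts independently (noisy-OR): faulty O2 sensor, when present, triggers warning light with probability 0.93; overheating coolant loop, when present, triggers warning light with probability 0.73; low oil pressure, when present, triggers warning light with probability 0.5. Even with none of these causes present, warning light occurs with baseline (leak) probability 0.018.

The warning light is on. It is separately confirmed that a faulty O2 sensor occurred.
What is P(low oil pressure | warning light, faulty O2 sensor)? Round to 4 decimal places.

Under noisy-OR, P(warning light | causes) = 1 − (1−0.018)·∏(1−qᵢ) over the active causes.
Sum P(warning light|·) weighted by the priors over the 4 (overheating coolant loop, low oil pressure) configurations:
  P(warning light | faulty O2 sensor) = 0.93126×0.67×0.76 + 0.96563×0.67×0.24 + 0.98144×0.33×0.76 + 0.99072×0.33×0.24
        = 0.474198 + 0.155273 + 0.246145 + 0.078465 = 0.954081
The terms with low oil pressure present sum to 0.233738, so
  P(low oil pressure | warning light, faulty O2 sensor) = 0.233738 / 0.954081 ≈ 0.2450

P(low oil pressure | warning light, faulty O2 sensor) ≈ 0.2450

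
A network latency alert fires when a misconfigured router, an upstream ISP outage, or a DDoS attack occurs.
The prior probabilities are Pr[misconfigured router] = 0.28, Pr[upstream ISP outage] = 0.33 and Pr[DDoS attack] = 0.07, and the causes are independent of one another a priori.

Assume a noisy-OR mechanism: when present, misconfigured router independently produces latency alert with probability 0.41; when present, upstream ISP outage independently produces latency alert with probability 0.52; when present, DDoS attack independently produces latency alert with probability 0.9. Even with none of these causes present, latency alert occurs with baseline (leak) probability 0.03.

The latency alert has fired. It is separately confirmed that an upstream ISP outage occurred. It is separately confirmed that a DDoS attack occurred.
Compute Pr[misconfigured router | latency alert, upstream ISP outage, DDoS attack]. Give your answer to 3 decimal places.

Pr[misconfigured router | latency alert, upstream ISP outage, DDoS attack] ≈ 0.284

Under noisy-OR, P(latency alert | causes) = 1 − (1−0.03)·∏(1−qᵢ) over the active causes.
Enumerate both values of misconfigured router and weight by the priors:
  P(latency alert | upstream ISP outage, DDoS attack) = 0.95344·0.72 + 0.97253·0.28
        = 0.686477 + 0.272308 = 0.958785
Configurations with misconfigured router contribute 0.272308, so
  P(misconfigured router | latency alert, upstream ISP outage, DDoS attack) = 0.272308 / 0.958785 ≈ 0.284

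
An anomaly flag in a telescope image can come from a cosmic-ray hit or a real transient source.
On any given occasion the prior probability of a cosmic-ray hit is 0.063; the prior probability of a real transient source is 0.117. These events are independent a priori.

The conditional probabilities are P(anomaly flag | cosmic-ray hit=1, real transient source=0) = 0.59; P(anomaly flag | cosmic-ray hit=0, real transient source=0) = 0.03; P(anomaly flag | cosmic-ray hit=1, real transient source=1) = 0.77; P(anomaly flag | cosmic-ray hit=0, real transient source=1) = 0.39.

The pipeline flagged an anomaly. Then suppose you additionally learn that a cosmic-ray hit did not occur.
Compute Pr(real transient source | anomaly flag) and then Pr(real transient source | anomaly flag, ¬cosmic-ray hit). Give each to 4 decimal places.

Pr(real transient source | anomaly flag) ≈ 0.4566; Pr(real transient source | anomaly flag, ¬cosmic-ray hit) ≈ 0.6327

P(anomaly flag) = 0.03*0.937*0.883 + 0.39*0.937*0.117 + 0.59*0.063*0.883 + 0.77*0.063*0.117 = 0.024821 + 0.042755 + 0.032821 + 0.005676 = 0.106073
Restricting to configurations with real transient source present: 0.042755 + 0.005676 = 0.048431.
Hence the posterior is 0.048431/0.106073 ≈ 0.4566.

Now condition on the additional information:
Numerator (weight on configurations with real transient source): 0.39×0.117 = 0.045630
Normalizer over all consistent configurations: 0.03×0.883 + 0.39×0.117 = 0.072120
Posterior = 0.045630 / 0.072120 ≈ 0.6327
Ruling out cosmic-ray hit raises the posterior on real transient source — the flip side of explaining away.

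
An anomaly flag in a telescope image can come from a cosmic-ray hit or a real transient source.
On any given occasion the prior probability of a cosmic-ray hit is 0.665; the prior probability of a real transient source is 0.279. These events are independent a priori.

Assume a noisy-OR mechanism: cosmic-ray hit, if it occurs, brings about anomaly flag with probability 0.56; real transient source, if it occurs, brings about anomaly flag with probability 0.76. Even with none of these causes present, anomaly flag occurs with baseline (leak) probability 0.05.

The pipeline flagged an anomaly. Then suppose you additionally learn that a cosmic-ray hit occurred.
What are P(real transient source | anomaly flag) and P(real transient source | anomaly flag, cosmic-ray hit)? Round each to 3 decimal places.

P(real transient source | anomaly flag) ≈ 0.451; P(real transient source | anomaly flag, cosmic-ray hit) ≈ 0.374

Under noisy-OR, P(anomaly flag | causes) = 1 − (1−0.05)·∏(1−qᵢ) over the active causes.
P(anomaly flag) = 0.05×0.335×0.721 + 0.772×0.335×0.279 + 0.582×0.665×0.721 + 0.89968×0.665×0.279 = 0.012077 + 0.072155 + 0.279049 + 0.166922 = 0.530203
Restricting to configurations with real transient source present: 0.072155 + 0.166922 = 0.239077.
So P(real transient source | anomaly flag) = 0.239077/0.530203 ≈ 0.451.

Now also conditioning on cosmic-ray hit=true:
Weight on real transient source=true, given the evidence: 0.89968·0.279 = 0.251011
Normalizer over all consistent configurations: 0.582·0.721 + 0.89968·0.279 = 0.670633
Posterior = 0.251011 / 0.670633 ≈ 0.374
— cosmic-ray hit explains away the evidence for real transient source.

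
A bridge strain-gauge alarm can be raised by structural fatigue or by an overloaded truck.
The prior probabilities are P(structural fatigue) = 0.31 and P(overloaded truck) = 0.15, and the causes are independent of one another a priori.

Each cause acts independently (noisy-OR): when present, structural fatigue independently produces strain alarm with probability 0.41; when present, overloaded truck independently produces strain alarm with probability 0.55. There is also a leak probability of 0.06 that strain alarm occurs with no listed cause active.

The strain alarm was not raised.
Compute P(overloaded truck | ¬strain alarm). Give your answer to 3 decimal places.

Under noisy-OR, P(strain alarm | causes) = 1 − (1−0.06)·∏(1−qᵢ) over the active causes.
For the numerator, keep only overloaded truck=true terms: 0.043780 + 0.011605 = 0.055385
Denominator P(¬strain alarm): 0.94*0.69*0.85 + 0.423*0.69*0.15 + 0.5546*0.31*0.85 + 0.24957*0.31*0.15 = 0.752832
Posterior = 0.055385 / 0.752832 ≈ 0.074

P(overloaded truck | ¬strain alarm) ≈ 0.074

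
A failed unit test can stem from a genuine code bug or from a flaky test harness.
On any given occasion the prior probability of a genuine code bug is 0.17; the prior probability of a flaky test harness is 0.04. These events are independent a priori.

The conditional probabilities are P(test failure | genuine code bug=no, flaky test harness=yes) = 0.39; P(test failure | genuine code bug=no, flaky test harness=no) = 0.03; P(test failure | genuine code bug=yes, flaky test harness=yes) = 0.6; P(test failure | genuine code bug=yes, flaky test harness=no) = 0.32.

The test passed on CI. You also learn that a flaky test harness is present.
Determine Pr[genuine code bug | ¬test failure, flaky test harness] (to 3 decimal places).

Pr[genuine code bug | ¬test failure, flaky test harness] ≈ 0.118

Weight on genuine code bug=true, given the evidence: 0.4×0.17 = 0.068000
Denominator P(¬test failure | flaky test harness): 0.61×0.83 + 0.4×0.17 = 0.574300
P(genuine code bug | ¬test failure, flaky test harness) = 0.068000/0.574300 ≈ 0.118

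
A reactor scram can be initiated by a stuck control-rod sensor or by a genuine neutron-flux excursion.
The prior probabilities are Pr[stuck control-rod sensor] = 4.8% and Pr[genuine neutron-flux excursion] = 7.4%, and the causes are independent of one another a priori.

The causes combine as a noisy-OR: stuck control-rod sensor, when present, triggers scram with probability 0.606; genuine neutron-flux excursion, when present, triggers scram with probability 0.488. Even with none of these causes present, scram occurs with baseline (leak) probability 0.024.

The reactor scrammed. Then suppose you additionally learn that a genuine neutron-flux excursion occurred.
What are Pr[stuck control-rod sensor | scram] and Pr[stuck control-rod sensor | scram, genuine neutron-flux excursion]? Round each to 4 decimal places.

Pr[stuck control-rod sensor | scram] ≈ 0.3488; Pr[stuck control-rod sensor | scram, genuine neutron-flux excursion] ≈ 0.0749

Under noisy-OR, P(scram | causes) = 1 − (1−0.024)·∏(1−qᵢ) over the active causes.
By total probability over the 4 (stuck control-rod sensor, genuine neutron-flux excursion) configurations:
  P(scram) = 0.024·0.952·0.926 + 0.500288·0.952·0.074 + 0.615456·0.048·0.926 + 0.803113·0.048·0.074
        = 0.021157 + 0.035244 + 0.027356 + 0.002853 = 0.086610
Keeping only the stuck control-rod sensor-present terms gives 0.030209, so
  P(stuck control-rod sensor | scram) = 0.030209 / 0.086610 ≈ 0.3488

Now also conditioning on genuine neutron-flux excursion=true:
By total probability over both values of stuck control-rod sensor:
  P(scram | genuine neutron-flux excursion) = 0.500288*0.952 + 0.803113*0.048
        = 0.476274 + 0.038549 = 0.514823
The terms with stuck control-rod sensor present sum to 0.038549, so
  P(stuck control-rod sensor | scram, genuine neutron-flux excursion) = 0.038549 / 0.514823 ≈ 0.0749
— genuine neutron-flux excursion explains away the evidence for stuck control-rod sensor.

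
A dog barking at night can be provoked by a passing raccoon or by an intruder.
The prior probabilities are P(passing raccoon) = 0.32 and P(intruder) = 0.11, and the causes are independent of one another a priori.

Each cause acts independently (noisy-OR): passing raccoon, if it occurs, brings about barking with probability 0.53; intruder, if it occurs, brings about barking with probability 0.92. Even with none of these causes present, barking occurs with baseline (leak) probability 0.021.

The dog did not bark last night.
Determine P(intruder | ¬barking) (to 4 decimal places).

Under noisy-OR, P(barking | causes) = 1 − (1−0.021)·∏(1−qᵢ) over the active causes.
P(¬barking) = 0.979*0.68*0.89 + 0.07832*0.68*0.11 + 0.46013*0.32*0.89 + 0.03681*0.32*0.11 = 0.592491 + 0.005858 + 0.131045 + 0.001296 = 0.730690
The intruder-present share is 0.005858 + 0.001296 = 0.007154.
Hence the posterior is 0.007154/0.730690 ≈ 0.0098.

P(intruder | ¬barking) ≈ 0.0098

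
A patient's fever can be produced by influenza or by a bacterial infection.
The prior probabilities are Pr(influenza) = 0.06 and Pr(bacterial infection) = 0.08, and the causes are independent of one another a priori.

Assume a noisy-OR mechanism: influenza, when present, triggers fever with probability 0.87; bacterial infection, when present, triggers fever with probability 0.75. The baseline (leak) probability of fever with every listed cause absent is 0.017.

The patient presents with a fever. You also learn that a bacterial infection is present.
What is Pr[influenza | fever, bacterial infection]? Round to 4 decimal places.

Under noisy-OR, P(fever | causes) = 1 − (1−0.017)·∏(1−qᵢ) over the active causes.
P(fever | bacterial infection) = 0.75425×0.94 + 0.968052×0.06 = 0.708995 + 0.058083 = 0.767078
Restricting to configurations with influenza present: 0.968052×0.06 = 0.058083.
Hence the posterior is 0.058083/0.767078 ≈ 0.0757.

Pr[influenza | fever, bacterial infection] ≈ 0.0757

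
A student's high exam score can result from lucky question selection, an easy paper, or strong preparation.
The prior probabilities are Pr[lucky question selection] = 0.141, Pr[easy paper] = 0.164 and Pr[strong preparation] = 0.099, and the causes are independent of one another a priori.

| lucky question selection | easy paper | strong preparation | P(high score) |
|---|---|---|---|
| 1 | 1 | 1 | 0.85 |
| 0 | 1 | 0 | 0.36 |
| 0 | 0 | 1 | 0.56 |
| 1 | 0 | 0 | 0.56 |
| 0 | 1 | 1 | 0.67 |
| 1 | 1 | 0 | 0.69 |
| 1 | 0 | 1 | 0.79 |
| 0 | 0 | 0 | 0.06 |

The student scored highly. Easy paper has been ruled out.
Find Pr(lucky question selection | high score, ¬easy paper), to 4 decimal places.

Pr(lucky question selection | high score, ¬easy paper) ≈ 0.4663

P(high score | ¬easy paper) = 0.06·0.859·0.901 + 0.56·0.859·0.099 + 0.56·0.141·0.901 + 0.79·0.141·0.099 = 0.046438 + 0.047623 + 0.071143 + 0.011028 = 0.176232
Restricting to configurations with lucky question selection present: 0.071143 + 0.011028 = 0.082171.
So P(lucky question selection | high score, ¬easy paper) = 0.082171/0.176232 ≈ 0.4663.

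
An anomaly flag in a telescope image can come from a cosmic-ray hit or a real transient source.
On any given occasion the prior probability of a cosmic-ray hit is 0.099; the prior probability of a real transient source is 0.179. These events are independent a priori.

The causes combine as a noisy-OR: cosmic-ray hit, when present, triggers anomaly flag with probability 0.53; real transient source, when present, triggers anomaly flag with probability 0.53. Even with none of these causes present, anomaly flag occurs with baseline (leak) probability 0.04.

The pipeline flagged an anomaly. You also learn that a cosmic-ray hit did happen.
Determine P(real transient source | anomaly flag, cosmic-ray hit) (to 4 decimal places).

P(real transient source | anomaly flag, cosmic-ray hit) ≈ 0.2384

Under noisy-OR, P(anomaly flag | causes) = 1 − (1−0.04)·∏(1−qᵢ) over the active causes.
By total probability over both values of real transient source:
  P(anomaly flag | cosmic-ray hit) = 0.5488·0.821 + 0.787936·0.179
        = 0.450565 + 0.141041 = 0.591606
Configurations with real transient source contribute 0.141041, so
  P(real transient source | anomaly flag, cosmic-ray hit) = 0.141041 / 0.591606 ≈ 0.2384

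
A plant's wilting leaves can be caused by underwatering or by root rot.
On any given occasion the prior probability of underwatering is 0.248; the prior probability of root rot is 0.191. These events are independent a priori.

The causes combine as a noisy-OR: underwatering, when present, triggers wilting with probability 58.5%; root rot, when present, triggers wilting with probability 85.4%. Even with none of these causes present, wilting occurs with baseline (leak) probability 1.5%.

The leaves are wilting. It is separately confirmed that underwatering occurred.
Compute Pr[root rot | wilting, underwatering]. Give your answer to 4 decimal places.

Under noisy-OR, P(wilting | causes) = 1 − (1−0.015)·∏(1−qᵢ) over the active causes.
P(wilting | underwatering) = 0.591225×0.809 + 0.940319×0.191 = 0.478301 + 0.179601 = 0.657902
Restricting to configurations with root rot present: 0.940319×0.191 = 0.179601.
Hence the posterior is 0.179601/0.657902 ≈ 0.2730.

Pr[root rot | wilting, underwatering] ≈ 0.2730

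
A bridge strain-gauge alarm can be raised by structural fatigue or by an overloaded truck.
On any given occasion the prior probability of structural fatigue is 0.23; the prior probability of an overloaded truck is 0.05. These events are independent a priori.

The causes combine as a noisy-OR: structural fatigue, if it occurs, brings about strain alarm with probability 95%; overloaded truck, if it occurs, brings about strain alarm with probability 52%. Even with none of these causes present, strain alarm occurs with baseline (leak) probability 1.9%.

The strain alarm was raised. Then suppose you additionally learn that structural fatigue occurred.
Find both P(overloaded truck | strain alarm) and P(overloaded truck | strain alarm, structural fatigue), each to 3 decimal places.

Under noisy-OR, P(strain alarm | causes) = 1 − (1−0.019)·∏(1−qᵢ) over the active causes.
For the numerator, keep only overloaded truck=true terms: 0.020371 + 0.011229 = 0.031600
Normalizer over all consistent configurations: 0.019·0.77·0.95 + 0.52912·0.77·0.05 + 0.95095·0.23·0.95 + 0.976456·0.23·0.05 = 0.253281
P(overloaded truck | strain alarm) = 0.031600/0.253281 ≈ 0.125

With the extra evidence:
For the numerator, keep only overloaded truck=true terms: 0.976456·0.05 = 0.048823
Denominator P(strain alarm | structural fatigue): 0.95095·0.95 + 0.976456·0.05 = 0.952225
P(overloaded truck | strain alarm, structural fatigue) = 0.048823/0.952225 ≈ 0.051

P(overloaded truck | strain alarm) ≈ 0.125; P(overloaded truck | strain alarm, structural fatigue) ≈ 0.051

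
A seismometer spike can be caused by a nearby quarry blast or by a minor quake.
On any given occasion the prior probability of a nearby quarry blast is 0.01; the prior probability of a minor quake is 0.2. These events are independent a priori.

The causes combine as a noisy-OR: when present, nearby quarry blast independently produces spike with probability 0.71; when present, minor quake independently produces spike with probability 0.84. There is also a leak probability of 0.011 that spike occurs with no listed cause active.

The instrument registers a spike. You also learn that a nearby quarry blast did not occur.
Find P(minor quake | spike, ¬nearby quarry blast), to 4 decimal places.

P(minor quake | spike, ¬nearby quarry blast) ≈ 0.9503

Under noisy-OR, P(spike | causes) = 1 − (1−0.011)·∏(1−qᵢ) over the active causes.
P(spike | ¬nearby quarry blast) = 0.011·0.8 + 0.84176·0.2 = 0.008800 + 0.168352 = 0.177152
Restricting to configurations with minor quake present: 0.84176·0.2 = 0.168352.
So P(minor quake | spike, ¬nearby quarry blast) = 0.168352/0.177152 ≈ 0.9503.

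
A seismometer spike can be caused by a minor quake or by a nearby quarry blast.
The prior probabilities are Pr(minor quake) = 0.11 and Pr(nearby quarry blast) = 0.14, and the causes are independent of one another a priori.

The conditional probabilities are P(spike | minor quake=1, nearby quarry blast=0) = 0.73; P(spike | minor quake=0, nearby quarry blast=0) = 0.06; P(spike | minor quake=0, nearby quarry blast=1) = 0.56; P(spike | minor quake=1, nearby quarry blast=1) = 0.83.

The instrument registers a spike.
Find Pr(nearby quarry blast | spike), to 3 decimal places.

Pr(nearby quarry blast | spike) ≈ 0.418

Weight on nearby quarry blast=true, given the evidence: 0.069776 + 0.012782 = 0.082558
Denominator P(spike): 0.06·0.89·0.86 + 0.56·0.89·0.14 + 0.73·0.11·0.86 + 0.83·0.11·0.14 = 0.197540
Posterior = 0.082558 / 0.197540 ≈ 0.418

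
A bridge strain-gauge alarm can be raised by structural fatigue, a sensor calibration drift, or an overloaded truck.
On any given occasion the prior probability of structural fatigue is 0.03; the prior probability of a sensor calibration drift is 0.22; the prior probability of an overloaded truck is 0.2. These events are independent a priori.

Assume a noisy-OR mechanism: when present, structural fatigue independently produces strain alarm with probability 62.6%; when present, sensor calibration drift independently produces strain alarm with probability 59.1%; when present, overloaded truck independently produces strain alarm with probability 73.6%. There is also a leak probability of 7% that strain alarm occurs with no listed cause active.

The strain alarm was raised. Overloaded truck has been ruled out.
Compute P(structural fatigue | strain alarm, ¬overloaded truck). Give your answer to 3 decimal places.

Under noisy-OR, P(strain alarm | causes) = 1 − (1−0.07)·∏(1−qᵢ) over the active causes.
P(strain alarm | ¬overloaded truck) = 0.07*0.97*0.78 + 0.61963*0.97*0.22 + 0.65218*0.03*0.78 + 0.857742*0.03*0.22 = 0.052962 + 0.132229 + 0.015261 + 0.005661 = 0.206113
Restricting to configurations with structural fatigue present: 0.015261 + 0.005661 = 0.020922.
So P(structural fatigue | strain alarm, ¬overloaded truck) = 0.020922/0.206113 ≈ 0.102.

P(structural fatigue | strain alarm, ¬overloaded truck) ≈ 0.102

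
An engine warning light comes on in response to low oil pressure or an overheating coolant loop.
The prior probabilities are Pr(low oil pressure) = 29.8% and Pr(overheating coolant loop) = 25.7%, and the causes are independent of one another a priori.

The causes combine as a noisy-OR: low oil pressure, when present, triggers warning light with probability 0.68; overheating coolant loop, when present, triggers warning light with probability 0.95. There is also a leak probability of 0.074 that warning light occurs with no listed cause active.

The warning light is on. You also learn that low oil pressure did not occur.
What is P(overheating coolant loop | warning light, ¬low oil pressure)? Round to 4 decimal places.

P(overheating coolant loop | warning light, ¬low oil pressure) ≈ 0.8168

Under noisy-OR, P(warning light | causes) = 1 − (1−0.074)·∏(1−qᵢ) over the active causes.
P(warning light | ¬low oil pressure) = 0.074×0.743 + 0.9537×0.257 = 0.054982 + 0.245101 = 0.300083
Restricting to configurations with overheating coolant loop present: 0.9537×0.257 = 0.245101.
Hence the posterior is 0.245101/0.300083 ≈ 0.8168.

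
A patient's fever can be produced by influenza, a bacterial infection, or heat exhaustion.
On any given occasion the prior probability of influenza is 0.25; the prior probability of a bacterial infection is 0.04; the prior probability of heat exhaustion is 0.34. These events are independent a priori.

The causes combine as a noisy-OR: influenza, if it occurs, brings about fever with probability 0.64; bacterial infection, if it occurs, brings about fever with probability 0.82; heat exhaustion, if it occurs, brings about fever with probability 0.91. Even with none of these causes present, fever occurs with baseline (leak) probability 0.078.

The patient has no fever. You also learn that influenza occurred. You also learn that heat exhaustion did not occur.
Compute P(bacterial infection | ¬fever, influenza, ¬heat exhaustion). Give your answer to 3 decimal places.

Under noisy-OR, P(fever | causes) = 1 − (1−0.078)·∏(1−qᵢ) over the active causes.
P(¬fever | influenza, ¬heat exhaustion) = 0.33192·0.96 + 0.059746·0.04 = 0.318643 + 0.002390 = 0.321033
The bacterial infection-present share is 0.059746·0.04 = 0.002390.
Hence the posterior is 0.002390/0.321033 ≈ 0.007.

P(bacterial infection | ¬fever, influenza, ¬heat exhaustion) ≈ 0.007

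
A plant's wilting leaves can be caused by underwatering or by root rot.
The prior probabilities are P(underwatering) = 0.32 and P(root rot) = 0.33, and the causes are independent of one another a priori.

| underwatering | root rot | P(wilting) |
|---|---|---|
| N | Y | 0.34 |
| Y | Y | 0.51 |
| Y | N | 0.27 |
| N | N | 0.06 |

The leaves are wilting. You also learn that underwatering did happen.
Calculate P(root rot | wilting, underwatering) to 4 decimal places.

P(root rot | wilting, underwatering) ≈ 0.4820

P(wilting | underwatering) = 0.27·0.67 + 0.51·0.33 = 0.180900 + 0.168300 = 0.349200
Of this, 0.168300 comes from 0.51·0.33 (the root rot=true cases).
So P(root rot | wilting, underwatering) = 0.168300/0.349200 ≈ 0.4820.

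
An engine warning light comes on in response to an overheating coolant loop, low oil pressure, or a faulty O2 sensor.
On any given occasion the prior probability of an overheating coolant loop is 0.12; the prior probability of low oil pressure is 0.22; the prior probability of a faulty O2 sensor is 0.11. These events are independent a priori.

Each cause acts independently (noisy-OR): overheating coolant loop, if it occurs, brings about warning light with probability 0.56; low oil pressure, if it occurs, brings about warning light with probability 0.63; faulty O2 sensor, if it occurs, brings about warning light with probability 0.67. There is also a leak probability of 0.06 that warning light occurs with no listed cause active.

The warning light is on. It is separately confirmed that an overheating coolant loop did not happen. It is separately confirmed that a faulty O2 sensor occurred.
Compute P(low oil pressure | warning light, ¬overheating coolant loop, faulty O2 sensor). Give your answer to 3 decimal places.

P(low oil pressure | warning light, ¬overheating coolant loop, faulty O2 sensor) ≈ 0.266

Under noisy-OR, P(warning light | causes) = 1 − (1−0.06)·∏(1−qᵢ) over the active causes.
Sum P(warning light|·) weighted by the priors over both values of low oil pressure:
  P(warning light | ¬overheating coolant loop, faulty O2 sensor) = 0.6898*0.78 + 0.885226*0.22
        = 0.538044 + 0.194750 = 0.732794
Configurations with low oil pressure contribute 0.194750, so
  P(low oil pressure | warning light, ¬overheating coolant loop, faulty O2 sensor) = 0.194750 / 0.732794 ≈ 0.266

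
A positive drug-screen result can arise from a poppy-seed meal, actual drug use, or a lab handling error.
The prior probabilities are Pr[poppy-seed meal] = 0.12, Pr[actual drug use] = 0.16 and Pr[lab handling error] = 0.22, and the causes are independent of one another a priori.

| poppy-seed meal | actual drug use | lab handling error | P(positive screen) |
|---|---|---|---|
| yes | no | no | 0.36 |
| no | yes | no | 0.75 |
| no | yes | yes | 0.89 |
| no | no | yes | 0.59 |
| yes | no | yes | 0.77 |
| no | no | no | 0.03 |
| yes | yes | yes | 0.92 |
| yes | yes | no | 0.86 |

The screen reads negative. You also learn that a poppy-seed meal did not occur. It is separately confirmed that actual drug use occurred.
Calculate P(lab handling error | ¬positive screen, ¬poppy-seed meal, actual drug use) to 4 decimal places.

P(lab handling error | ¬positive screen, ¬poppy-seed meal, actual drug use) ≈ 0.1104

For the numerator, keep only lab handling error=true terms: 0.11*0.22 = 0.024200
Normalizer over all consistent configurations: 0.25*0.78 + 0.11*0.22 = 0.219200
P(lab handling error | ¬positive screen, ¬poppy-seed meal, actual drug use) = 0.024200/0.219200 ≈ 0.1104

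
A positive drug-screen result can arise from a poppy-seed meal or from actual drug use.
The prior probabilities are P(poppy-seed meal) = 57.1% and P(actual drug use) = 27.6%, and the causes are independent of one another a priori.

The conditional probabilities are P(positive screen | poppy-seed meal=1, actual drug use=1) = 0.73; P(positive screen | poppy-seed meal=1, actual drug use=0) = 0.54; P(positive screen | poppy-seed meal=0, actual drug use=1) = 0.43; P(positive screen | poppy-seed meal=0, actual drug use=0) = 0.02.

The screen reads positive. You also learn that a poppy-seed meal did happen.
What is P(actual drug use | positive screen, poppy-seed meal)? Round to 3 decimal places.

P(positive screen | poppy-seed meal) = 0.54×0.724 + 0.73×0.276 = 0.390960 + 0.201480 = 0.592440
Of this, 0.201480 comes from 0.73×0.276 (the actual drug use=true cases).
P(actual drug use | positive screen, poppy-seed meal) = 0.201480 / 0.592440 ≈ 0.340

P(actual drug use | positive screen, poppy-seed meal) ≈ 0.340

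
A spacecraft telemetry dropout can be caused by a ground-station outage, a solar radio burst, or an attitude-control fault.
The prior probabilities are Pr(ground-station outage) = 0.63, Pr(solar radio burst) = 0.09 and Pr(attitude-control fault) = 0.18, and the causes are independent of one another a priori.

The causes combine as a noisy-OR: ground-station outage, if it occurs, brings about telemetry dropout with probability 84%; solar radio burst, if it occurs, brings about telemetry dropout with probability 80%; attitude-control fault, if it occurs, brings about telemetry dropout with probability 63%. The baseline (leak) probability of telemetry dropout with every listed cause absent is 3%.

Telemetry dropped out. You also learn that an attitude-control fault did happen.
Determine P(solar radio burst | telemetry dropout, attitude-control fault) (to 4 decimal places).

P(solar radio burst | telemetry dropout, attitude-control fault) ≈ 0.1031

Under noisy-OR, P(telemetry dropout | causes) = 1 − (1−0.03)·∏(1−qᵢ) over the active causes.
Sum P(telemetry dropout|·) weighted by the priors over the 4 (ground-station outage, solar radio burst) configurations:
  P(telemetry dropout | attitude-control fault) = 0.6411×0.37×0.91 + 0.92822×0.37×0.09 + 0.942576×0.63×0.91 + 0.988515×0.63×0.09
        = 0.215858 + 0.030910 + 0.540379 + 0.056049 = 0.843196
The terms with solar radio burst present sum to 0.086959, so
  P(solar radio burst | telemetry dropout, attitude-control fault) = 0.086959 / 0.843196 ≈ 0.1031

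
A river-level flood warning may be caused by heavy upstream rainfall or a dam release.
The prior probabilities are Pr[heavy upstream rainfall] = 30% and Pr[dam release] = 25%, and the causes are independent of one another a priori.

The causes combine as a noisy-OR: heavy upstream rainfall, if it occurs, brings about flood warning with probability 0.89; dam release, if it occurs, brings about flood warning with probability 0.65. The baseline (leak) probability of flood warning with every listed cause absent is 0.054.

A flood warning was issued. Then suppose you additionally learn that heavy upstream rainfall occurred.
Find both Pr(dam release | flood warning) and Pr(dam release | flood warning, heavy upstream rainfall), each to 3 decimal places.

Pr(dam release | flood warning) ≈ 0.452; Pr(dam release | flood warning, heavy upstream rainfall) ≈ 0.264

Under noisy-OR, P(flood warning | causes) = 1 − (1−0.054)·∏(1−qᵢ) over the active causes.
By total probability over the 4 (heavy upstream rainfall, dam release) configurations:
  P(flood warning) = 0.054*0.7*0.75 + 0.6689*0.7*0.25 + 0.89594*0.3*0.75 + 0.963579*0.3*0.25
        = 0.028350 + 0.117057 + 0.201586 + 0.072268 = 0.419261
Configurations with dam release contribute 0.189325, so
  P(dam release | flood warning) = 0.189325 / 0.419261 ≈ 0.452

Now condition on the additional information:
Sum P(flood warning|·) weighted by the priors over both values of dam release:
  P(flood warning | heavy upstream rainfall) = 0.89594×0.75 + 0.963579×0.25
        = 0.671955 + 0.240895 = 0.912850
Keeping only the dam release-present terms gives 0.240895, so
  P(dam release | flood warning, heavy upstream rainfall) = 0.240895 / 0.912850 ≈ 0.264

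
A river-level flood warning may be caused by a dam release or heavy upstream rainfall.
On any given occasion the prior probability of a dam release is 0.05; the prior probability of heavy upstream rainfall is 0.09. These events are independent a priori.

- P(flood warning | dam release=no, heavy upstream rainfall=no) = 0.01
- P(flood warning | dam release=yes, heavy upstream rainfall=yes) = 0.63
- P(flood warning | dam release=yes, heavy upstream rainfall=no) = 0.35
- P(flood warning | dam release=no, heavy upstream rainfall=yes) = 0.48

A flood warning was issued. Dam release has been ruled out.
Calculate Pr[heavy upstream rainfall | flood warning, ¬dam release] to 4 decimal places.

Enumerate both values of heavy upstream rainfall and weight by the priors:
  P(flood warning | ¬dam release) = 0.01*0.91 + 0.48*0.09
        = 0.009100 + 0.043200 = 0.052300
Keeping only the heavy upstream rainfall-present terms gives 0.043200, so
  P(heavy upstream rainfall | flood warning, ¬dam release) = 0.043200 / 0.052300 ≈ 0.8260

Pr[heavy upstream rainfall | flood warning, ¬dam release] ≈ 0.8260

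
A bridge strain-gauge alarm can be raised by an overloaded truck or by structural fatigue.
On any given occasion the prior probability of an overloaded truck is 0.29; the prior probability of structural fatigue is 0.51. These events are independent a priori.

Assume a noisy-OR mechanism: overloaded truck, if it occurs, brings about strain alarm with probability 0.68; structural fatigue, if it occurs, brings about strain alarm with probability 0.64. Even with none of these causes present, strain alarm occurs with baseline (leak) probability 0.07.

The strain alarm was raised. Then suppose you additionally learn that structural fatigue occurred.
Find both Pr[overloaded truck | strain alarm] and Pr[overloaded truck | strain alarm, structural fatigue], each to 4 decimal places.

Pr[overloaded truck | strain alarm] ≈ 0.4664; Pr[overloaded truck | strain alarm, structural fatigue] ≈ 0.3541

Under noisy-OR, P(strain alarm | causes) = 1 − (1−0.07)·∏(1−qᵢ) over the active causes.
Weight on overloaded truck=true, given the evidence: 0.099811 + 0.132055 = 0.231866
Denominator P(strain alarm): 0.07×0.71×0.49 + 0.6652×0.71×0.51 + 0.7024×0.29×0.49 + 0.892864×0.29×0.51 = 0.497088
P(overloaded truck | strain alarm) = 0.231866/0.497088 ≈ 0.4664

With the extra evidence:
Sum P(strain alarm|·) weighted by the priors over both values of overloaded truck:
  P(strain alarm | structural fatigue) = 0.6652*0.71 + 0.892864*0.29
        = 0.472292 + 0.258931 = 0.731223
Configurations with overloaded truck contribute 0.258931, so
  P(overloaded truck | strain alarm, structural fatigue) = 0.258931 / 0.731223 ≈ 0.3541
Conditioning on structural fatigue lowers the posterior on overloaded truck: the classic explaining-away effect in a common-effect structure.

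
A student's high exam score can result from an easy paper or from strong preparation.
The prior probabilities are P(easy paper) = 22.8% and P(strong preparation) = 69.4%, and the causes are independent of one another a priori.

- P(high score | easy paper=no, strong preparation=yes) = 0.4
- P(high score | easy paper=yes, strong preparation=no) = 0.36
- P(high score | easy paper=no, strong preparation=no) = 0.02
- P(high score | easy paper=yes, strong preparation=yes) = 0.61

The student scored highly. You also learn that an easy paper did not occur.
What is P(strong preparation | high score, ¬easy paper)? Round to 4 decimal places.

P(strong preparation | high score, ¬easy paper) ≈ 0.9784

P(high score | ¬easy paper) = 0.02×0.306 + 0.4×0.694 = 0.006120 + 0.277600 = 0.283720
Of this, 0.277600 comes from 0.4×0.694 (the strong preparation=true cases).
So P(strong preparation | high score, ¬easy paper) = 0.277600/0.283720 ≈ 0.9784.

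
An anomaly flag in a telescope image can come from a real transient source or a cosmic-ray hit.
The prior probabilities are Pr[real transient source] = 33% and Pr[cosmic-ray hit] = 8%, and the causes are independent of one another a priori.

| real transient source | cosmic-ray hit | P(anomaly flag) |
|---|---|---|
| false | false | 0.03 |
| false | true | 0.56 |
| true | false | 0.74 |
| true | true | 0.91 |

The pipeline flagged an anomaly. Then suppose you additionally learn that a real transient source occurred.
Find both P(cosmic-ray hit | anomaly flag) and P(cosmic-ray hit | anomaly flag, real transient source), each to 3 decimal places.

P(cosmic-ray hit | anomaly flag) ≈ 0.182; P(cosmic-ray hit | anomaly flag, real transient source) ≈ 0.097

Numerator (weight on configurations with cosmic-ray hit): 0.030016 + 0.024024 = 0.054040
Normalizer over all consistent configurations: 0.03·0.67·0.92 + 0.56·0.67·0.08 + 0.74·0.33·0.92 + 0.91·0.33·0.08 = 0.297196
Posterior = 0.054040 / 0.297196 ≈ 0.182

Now condition on the additional information:
P(anomaly flag | real transient source) = 0.74·0.92 + 0.91·0.08 = 0.680800 + 0.072800 = 0.753600
Of this, 0.072800 comes from 0.91·0.08 (the cosmic-ray hit=true cases).
Hence the posterior is 0.072800/0.753600 ≈ 0.097.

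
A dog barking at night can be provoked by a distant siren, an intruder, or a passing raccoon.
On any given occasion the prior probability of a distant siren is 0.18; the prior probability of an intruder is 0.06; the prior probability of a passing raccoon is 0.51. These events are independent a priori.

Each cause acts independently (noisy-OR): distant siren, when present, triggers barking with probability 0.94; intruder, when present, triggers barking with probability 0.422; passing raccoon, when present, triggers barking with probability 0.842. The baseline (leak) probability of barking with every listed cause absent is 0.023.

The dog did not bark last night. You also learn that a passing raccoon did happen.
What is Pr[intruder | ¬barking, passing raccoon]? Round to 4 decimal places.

Under noisy-OR, P(barking | causes) = 1 − (1−0.023)·∏(1−qᵢ) over the active causes.
Numerator (weight on configurations with intruder): 0.004390 + 0.000058 = 0.004448
Normalizer over all consistent configurations: 0.154366·0.82·0.94 + 0.089224·0.82·0.06 + 0.009262·0.18·0.94 + 0.005353·0.18·0.06 = 0.125000
Posterior = 0.004448 / 0.125000 ≈ 0.0356

Pr[intruder | ¬barking, passing raccoon] ≈ 0.0356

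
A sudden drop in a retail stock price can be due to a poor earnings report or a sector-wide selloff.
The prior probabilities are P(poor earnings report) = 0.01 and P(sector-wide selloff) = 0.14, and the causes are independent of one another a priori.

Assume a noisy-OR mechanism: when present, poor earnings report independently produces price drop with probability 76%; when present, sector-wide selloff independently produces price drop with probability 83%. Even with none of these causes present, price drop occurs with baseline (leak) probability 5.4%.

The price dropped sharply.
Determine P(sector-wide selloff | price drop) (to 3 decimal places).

Under noisy-OR, P(price drop | causes) = 1 − (1−0.054)·∏(1−qᵢ) over the active causes.
Enumerate the 4 (poor earnings report, sector-wide selloff) configurations and weight by the priors:
  P(price drop) = 0.054×0.99×0.86 + 0.83918×0.99×0.14 + 0.77296×0.01×0.86 + 0.961403×0.01×0.14
        = 0.045976 + 0.116310 + 0.006647 + 0.001346 = 0.170279
The terms with sector-wide selloff present sum to 0.117656, so
  P(sector-wide selloff | price drop) = 0.117656 / 0.170279 ≈ 0.691

P(sector-wide selloff | price drop) ≈ 0.691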